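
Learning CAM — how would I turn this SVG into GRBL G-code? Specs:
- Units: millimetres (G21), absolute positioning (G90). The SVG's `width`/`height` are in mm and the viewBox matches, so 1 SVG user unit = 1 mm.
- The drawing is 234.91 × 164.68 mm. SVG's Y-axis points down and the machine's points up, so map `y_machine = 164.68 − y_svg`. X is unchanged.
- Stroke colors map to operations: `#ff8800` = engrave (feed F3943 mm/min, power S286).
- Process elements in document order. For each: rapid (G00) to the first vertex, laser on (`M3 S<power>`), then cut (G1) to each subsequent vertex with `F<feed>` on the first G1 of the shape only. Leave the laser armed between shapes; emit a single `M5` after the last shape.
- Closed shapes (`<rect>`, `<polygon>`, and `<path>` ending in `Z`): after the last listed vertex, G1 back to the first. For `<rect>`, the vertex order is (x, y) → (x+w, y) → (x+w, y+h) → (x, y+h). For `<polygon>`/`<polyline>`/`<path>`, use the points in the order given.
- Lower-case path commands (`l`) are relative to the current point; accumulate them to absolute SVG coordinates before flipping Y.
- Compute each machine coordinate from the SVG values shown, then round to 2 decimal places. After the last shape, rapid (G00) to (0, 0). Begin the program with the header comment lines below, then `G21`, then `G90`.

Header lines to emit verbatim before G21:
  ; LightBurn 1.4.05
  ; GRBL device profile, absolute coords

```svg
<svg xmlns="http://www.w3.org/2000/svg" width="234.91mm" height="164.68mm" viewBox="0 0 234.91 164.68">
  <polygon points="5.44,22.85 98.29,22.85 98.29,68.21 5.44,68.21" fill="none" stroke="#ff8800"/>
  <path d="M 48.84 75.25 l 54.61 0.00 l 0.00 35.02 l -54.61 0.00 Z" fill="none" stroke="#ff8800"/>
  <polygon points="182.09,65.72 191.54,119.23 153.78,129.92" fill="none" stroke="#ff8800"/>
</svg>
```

; LightBurn 1.4.05
; GRBL device profile, absolute coords
G21
G90
G00 X5.44 Y141.83
M3 S286
G1 X98.29 Y141.83 F3943
G1 X98.29 Y96.47
G1 X5.44 Y96.47
G1 X5.44 Y141.83
G00 X48.84 Y89.43
M3 S286
G1 X103.45 Y89.43 F3943
G1 X103.45 Y54.41
G1 X48.84 Y54.41
G1 X48.84 Y89.43
G00 X182.09 Y98.96
M3 S286
G1 X191.54 Y45.45 F3943
G1 X153.78 Y34.76
G1 X182.09 Y98.96
M5
G00 X0.00 Y0.00

Since the viewBox matches the mm dimensions, user units are millimetres directly. The only transform is the Y-flip y_m = 164.68 − y_svg.

Shape 1 is a rectangle drawn with `<polygon>`. Its stroke #ff8800 means engrave at S286, F3943. After flipping Y the toolpath is (5.44,141.83) → (98.29,141.83) → (98.29,96.47) → (5.44,96.47) → (5.44,141.83), returning to the start.

Shape 2 is a rectangle drawn with `<path>`. Its stroke #ff8800 means engrave at S286, F3943. After flipping Y the toolpath is (48.84,89.43) → (103.45,89.43) → (103.45,54.41) → (48.84,54.41) → (48.84,89.43), returning to the start.

Shape 3 is a closed polygon drawn with `<polygon>`. Its stroke #ff8800 means engrave at S286, F3943. After flipping Y the toolpath is (182.09,98.96) → (191.54,45.45) → (153.78,34.76) → (182.09,98.96), returning to the start.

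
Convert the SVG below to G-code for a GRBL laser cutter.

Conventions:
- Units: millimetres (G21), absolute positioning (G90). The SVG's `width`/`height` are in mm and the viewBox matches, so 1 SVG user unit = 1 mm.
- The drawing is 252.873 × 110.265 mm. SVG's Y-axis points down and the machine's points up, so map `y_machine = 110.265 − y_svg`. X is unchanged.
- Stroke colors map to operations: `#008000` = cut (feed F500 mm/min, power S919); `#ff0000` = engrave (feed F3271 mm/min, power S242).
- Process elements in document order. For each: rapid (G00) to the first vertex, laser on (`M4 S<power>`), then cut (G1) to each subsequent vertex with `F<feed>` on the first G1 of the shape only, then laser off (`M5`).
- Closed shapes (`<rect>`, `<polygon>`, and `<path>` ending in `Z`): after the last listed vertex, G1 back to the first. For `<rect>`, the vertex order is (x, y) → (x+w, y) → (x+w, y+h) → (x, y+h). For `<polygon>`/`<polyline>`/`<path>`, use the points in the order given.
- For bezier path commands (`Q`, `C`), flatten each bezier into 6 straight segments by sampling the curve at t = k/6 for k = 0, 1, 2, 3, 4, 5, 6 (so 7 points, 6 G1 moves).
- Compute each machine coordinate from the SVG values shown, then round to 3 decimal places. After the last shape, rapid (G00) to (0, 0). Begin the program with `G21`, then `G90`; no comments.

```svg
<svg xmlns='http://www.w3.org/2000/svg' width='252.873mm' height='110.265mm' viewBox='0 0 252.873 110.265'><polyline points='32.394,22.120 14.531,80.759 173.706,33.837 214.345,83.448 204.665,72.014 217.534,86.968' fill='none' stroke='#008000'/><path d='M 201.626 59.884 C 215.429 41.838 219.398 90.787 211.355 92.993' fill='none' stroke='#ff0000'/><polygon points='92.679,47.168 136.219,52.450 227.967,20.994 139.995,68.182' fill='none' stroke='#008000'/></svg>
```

G21
G90
G00 X32.394 Y88.145
M4 S919
G1 X14.531 Y29.506 F500
G1 X173.706 Y76.428
G1 X214.345 Y26.817
G1 X204.665 Y38.251
G1 X217.534 Y23.297
M5
G00 X201.626 Y50.381
M4 S242
G1 X207.698 Y54.348 F3271
G1 X212.070 Y50.308
G1 X214.683 Y41.421
G1 X215.475 Y30.846
G1 X214.386 Y21.744
G1 X211.355 Y17.272
M5
G00 X92.679 Y63.097
M4 S919
G1 X136.219 Y57.815 F500
G1 X227.967 Y89.271
G1 X139.995 Y42.083
G1 X92.679 Y63.097
M5
G00 X0.000 Y0.000

Since the viewBox matches the mm dimensions, user units are millimetres directly. The only transform is the Y-flip y_m = 110.265 − y_svg.

Shape 1 is a open polyline drawn with `<polyline>`. Its stroke #008000 means cut at S919, F500. After flipping Y the toolpath is (32.394,88.145) → (14.531,29.506) → (173.706,76.428) → (214.345,26.817) → (204.665,38.251) → (217.534,23.297).

Shape 2 is a cubic bezier drawn with `<path>`. Its stroke #ff0000 means engrave at S242, F3271. After flipping Y the toolpath is (201.626,50.381) → (207.698,54.348) → (212.070,50.308) → (214.683,41.421) → (215.475,30.846) → (214.386,21.744) → (211.355,17.272).

Shape 3 is a closed polygon drawn with `<polygon>`. Its stroke #008000 means cut at S919, F500. After flipping Y the toolpath is (92.679,63.097) → (136.219,57.815) → (227.967,89.271) → (139.995,42.083) → (92.679,63.097), returning to the start.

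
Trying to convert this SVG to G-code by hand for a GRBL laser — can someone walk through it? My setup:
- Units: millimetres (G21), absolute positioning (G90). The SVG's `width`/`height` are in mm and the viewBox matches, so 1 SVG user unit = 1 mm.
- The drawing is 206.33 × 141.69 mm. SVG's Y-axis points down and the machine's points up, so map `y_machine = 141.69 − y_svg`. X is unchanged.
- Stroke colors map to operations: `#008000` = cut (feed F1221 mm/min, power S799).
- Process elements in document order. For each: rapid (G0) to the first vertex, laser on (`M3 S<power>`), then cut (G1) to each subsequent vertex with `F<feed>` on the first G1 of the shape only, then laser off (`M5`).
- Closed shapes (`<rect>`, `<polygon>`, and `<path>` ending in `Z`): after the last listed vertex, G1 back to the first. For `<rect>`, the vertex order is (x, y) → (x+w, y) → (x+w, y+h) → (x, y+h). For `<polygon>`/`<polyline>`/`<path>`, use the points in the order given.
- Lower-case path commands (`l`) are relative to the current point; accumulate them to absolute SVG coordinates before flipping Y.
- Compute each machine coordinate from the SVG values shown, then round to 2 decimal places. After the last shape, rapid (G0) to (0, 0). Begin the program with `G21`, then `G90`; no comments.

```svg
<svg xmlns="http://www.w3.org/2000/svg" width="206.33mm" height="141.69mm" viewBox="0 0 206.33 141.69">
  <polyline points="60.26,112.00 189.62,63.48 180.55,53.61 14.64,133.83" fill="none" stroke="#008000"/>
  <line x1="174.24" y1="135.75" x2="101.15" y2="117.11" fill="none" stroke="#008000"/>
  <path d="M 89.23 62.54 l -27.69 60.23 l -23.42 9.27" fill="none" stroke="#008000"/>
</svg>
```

G21
G90
G0 X60.26 Y29.69
M3 S799
G1 X189.62 Y78.21 F1221
G1 X180.55 Y88.08
G1 X14.64 Y7.86
M5
G0 X174.24 Y5.94
M3 S799
G1 X101.15 Y24.58 F1221
M5
G0 X89.23 Y79.15
M3 S799
G1 X61.54 Y18.92 F1221
G1 X38.12 Y9.65
M5
G0 X0.00 Y0.00

Since the viewBox matches the mm dimensions, user units are millimetres directly. The only transform is the Y-flip y_m = 141.69 − y_svg.

Shape 1 is a open polyline drawn with `<polyline>`. Its stroke #008000 means cut at S799, F1221. After flipping Y the toolpath is (60.26,29.69) → (189.62,78.21) → (180.55,88.08) → (14.64,7.86).

Shape 2 is a line segment drawn with `<line>`. Its stroke #008000 means cut at S799, F1221. After flipping Y the toolpath is (174.24,5.94) → (101.15,24.58).

Shape 3 is a open polyline drawn with `<path>`. Its stroke #008000 means cut at S799, F1221. After flipping Y the toolpath is (89.23,79.15) → (61.54,18.92) → (38.12,9.65).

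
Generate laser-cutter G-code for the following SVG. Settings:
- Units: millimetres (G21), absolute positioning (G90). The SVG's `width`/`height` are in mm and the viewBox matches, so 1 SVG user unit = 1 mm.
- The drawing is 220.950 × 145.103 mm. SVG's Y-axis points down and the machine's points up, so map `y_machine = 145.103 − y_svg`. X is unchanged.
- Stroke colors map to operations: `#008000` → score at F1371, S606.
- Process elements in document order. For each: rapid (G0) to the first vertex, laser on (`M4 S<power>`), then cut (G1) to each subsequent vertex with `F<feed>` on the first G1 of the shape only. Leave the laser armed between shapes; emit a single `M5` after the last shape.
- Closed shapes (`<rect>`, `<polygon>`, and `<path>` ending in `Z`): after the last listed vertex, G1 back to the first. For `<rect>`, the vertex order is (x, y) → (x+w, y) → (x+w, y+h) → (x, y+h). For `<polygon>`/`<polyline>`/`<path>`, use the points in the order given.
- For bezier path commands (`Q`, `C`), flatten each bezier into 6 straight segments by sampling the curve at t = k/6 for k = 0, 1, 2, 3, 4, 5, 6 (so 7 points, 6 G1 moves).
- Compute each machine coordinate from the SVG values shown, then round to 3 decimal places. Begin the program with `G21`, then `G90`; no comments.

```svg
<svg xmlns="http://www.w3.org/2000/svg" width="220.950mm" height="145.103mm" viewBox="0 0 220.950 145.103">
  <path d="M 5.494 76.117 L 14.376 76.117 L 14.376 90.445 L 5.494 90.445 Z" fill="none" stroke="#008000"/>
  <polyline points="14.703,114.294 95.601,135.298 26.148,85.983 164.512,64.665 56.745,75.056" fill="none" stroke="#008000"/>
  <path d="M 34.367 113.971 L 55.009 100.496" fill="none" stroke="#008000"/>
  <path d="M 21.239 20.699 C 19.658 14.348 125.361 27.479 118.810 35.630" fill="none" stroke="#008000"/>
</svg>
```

viewBox `0 0 220.950 145.103` with mm width/height → 1 unit = 1 mm. Flip: y_m = 145.103 − y_svg.

**Shape 1** — `<path>` rectangle, stroke `#008000` → score (S606, F1371). Machine vertices: (5.494,68.986) → (14.376,68.986) → (14.376,54.658) → (5.494,54.658) → (5.494,68.986). Closed: final G1 returns to the first vertex.

**Shape 2** — `<polyline>` open polyline, stroke `#008000` → score (S606, F1371). Machine vertices: (14.703,30.809) → (95.601,9.805) → (26.148,59.120) → (164.512,80.438) → (56.745,70.047). Open path.

**Shape 3** — `<path>` line segment, stroke `#008000` → score (S606, F1371). Machine vertices: (34.367,31.132) → (55.009,44.607). Open path.

**Shape 4** — `<path>` cubic bezier, stroke `#008000` → score (S606, F1371). Control points (SVG): P0=(21.239,20.699), P1=(19.658,14.348), P2=(125.361,27.479), P3=(118.810,35.630); sampled at t=k/6. Machine vertices: (21.239,124.404) → (28.372,126.069) → (47.288,125.167) → (71.888,122.377) → (96.074,118.378) → (113.747,113.850) → (118.810,109.473). Open path.

G21
G90
G0 X5.494 Y68.986
M4 S606
G1 X14.376 Y68.986 F1371
G1 X14.376 Y54.658
G1 X5.494 Y54.658
G1 X5.494 Y68.986
G0 X14.703 Y30.809
M4 S606
G1 X95.601 Y9.805 F1371
G1 X26.148 Y59.120
G1 X164.512 Y80.438
G1 X56.745 Y70.047
G0 X34.367 Y31.132
M4 S606
G1 X55.009 Y44.607 F1371
G0 X21.239 Y124.404
M4 S606
G1 X28.372 Y126.069 F1371
G1 X47.288 Y125.167
G1 X71.888 Y122.377
G1 X96.074 Y118.378
G1 X113.747 Y113.850
G1 X118.810 Y109.473
M5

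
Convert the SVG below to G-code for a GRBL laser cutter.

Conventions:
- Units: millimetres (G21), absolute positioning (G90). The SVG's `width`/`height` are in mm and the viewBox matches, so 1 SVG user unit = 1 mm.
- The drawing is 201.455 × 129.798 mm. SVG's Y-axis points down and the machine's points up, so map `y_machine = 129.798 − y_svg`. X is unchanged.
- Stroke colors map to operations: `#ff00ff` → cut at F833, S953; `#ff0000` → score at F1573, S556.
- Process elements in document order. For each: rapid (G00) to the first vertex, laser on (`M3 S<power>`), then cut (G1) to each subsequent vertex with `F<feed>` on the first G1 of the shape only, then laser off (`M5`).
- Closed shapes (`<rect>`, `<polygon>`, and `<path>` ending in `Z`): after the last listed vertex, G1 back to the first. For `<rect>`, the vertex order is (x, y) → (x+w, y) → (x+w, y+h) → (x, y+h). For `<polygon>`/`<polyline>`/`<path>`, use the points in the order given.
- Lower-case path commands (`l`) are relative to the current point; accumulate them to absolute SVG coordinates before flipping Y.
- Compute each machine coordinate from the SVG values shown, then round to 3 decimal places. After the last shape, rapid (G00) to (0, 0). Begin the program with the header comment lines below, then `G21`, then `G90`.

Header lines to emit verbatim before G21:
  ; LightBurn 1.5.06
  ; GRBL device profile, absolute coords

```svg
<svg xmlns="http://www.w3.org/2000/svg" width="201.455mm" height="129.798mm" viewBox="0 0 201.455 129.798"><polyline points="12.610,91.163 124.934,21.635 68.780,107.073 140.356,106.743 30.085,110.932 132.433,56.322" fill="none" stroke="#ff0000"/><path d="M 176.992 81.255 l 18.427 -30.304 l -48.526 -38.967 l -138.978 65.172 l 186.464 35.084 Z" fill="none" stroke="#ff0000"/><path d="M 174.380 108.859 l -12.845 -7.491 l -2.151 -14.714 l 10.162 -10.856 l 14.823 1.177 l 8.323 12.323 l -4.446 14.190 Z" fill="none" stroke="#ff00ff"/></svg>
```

; LightBurn 1.5.06
; GRBL device profile, absolute coords
G21
G90
G00 X12.610 Y38.635
M3 S556
G1 X124.934 Y108.163 F1573
G1 X68.780 Y22.725
G1 X140.356 Y23.055
G1 X30.085 Y18.866
G1 X132.433 Y73.476
M5
G00 X176.992 Y48.543
M3 S556
G1 X195.419 Y78.847 F1573
G1 X146.893 Y117.814
G1 X7.915 Y52.642
G1 X194.379 Y17.558
G1 X176.992 Y48.543
M5
G00 X174.380 Y20.939
M3 S953
G1 X161.535 Y28.430 F833
G1 X159.384 Y43.144
G1 X169.546 Y54.000
G1 X184.369 Y52.823
G1 X192.692 Y40.500
G1 X188.246 Y26.310
G1 X174.380 Y20.939
M5
G00 X0.000 Y0.000

Since the viewBox matches the mm dimensions, user units are millimetres directly. The only transform is the Y-flip y_m = 129.798 − y_svg.

Shape 1 is a open polyline drawn with `<polyline>`. Its stroke #ff0000 means score at S556, F1573. After flipping Y the toolpath is (12.610,38.635) → (124.934,108.163) → (68.780,22.725) → (140.356,23.055) → (30.085,18.866) → (132.433,73.476).

Shape 2 is a closed polygon drawn with `<path>`. Its stroke #ff0000 means score at S556, F1573. After flipping Y the toolpath is (176.992,48.543) → (195.419,78.847) → (146.893,117.814) → (7.915,52.642) → (194.379,17.558) → (176.992,48.543), returning to the start.

Shape 3 is a regular polygon drawn with `<path>`. Its stroke #ff00ff means cut at S953, F833. After flipping Y the toolpath is (174.380,20.939) → (161.535,28.430) → (159.384,43.144) → (169.546,54.000) → (184.369,52.823) → (192.692,40.500) → (188.246,26.310) → (174.380,20.939), returning to the start.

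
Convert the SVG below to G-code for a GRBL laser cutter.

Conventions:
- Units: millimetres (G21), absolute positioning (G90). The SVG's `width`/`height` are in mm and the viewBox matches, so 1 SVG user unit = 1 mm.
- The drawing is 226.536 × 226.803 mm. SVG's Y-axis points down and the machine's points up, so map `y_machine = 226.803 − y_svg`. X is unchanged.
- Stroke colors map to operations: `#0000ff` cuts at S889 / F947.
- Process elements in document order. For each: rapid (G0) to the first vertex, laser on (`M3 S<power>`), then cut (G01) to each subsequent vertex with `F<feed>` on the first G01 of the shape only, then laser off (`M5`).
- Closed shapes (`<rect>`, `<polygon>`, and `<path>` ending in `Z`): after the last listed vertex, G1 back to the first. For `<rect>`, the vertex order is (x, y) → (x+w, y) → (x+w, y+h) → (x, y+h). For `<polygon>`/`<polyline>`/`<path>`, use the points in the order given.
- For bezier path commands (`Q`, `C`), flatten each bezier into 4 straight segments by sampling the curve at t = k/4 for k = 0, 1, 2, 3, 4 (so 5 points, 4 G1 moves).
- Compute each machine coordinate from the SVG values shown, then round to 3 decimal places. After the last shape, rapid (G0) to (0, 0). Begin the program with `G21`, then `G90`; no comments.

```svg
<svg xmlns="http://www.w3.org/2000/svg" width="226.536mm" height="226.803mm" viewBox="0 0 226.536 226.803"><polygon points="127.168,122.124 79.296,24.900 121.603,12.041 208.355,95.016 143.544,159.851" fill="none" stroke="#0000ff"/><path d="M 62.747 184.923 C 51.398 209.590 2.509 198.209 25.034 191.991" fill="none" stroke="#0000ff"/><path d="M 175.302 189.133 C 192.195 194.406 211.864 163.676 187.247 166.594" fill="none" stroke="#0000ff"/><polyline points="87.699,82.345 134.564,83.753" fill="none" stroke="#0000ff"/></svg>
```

1 u = 1 mm; y_m = 226.803 − y.

[1] `<polygon>` closed polygon, #0000ff→cut S889 F947: (127.168,104.679) → (79.296,201.903) → (121.603,214.762) → (208.355,131.787) → (143.544,66.952) → (127.168,104.679) (closed)

[2] `<path>` cubic bezier, #0000ff→cut S889 F947: (62.747,41.880) → (48.899,29.495) → (31.188,26.764) → (19.828,29.824) → (25.034,34.812)

[3] `<path>` cubic bezier, #0000ff→cut S889 F947: (175.302,37.670) → (187.757,39.378) → (196.841,48.056) → (198.141,57.177) → (187.247,60.209)

[4] `<polyline>` line segment, #0000ff→cut S889 F947: (87.699,144.458) → (134.564,143.050)

G21
G90
G0 X127.168 Y104.679
M3 S889
G01 X79.296 Y201.903 F947
G01 X121.603 Y214.762
G01 X208.355 Y131.787
G01 X143.544 Y66.952
G01 X127.168 Y104.679
M5
G0 X62.747 Y41.880
M3 S889
G01 X48.899 Y29.495 F947
G01 X31.188 Y26.764
G01 X19.828 Y29.824
G01 X25.034 Y34.812
M5
G0 X175.302 Y37.670
M3 S889
G01 X187.757 Y39.378 F947
G01 X196.841 Y48.056
G01 X198.141 Y57.177
G01 X187.247 Y60.209
M5
G0 X87.699 Y144.458
M3 S889
G01 X134.564 Y143.050 F947
M5
G0 X0.000 Y0.000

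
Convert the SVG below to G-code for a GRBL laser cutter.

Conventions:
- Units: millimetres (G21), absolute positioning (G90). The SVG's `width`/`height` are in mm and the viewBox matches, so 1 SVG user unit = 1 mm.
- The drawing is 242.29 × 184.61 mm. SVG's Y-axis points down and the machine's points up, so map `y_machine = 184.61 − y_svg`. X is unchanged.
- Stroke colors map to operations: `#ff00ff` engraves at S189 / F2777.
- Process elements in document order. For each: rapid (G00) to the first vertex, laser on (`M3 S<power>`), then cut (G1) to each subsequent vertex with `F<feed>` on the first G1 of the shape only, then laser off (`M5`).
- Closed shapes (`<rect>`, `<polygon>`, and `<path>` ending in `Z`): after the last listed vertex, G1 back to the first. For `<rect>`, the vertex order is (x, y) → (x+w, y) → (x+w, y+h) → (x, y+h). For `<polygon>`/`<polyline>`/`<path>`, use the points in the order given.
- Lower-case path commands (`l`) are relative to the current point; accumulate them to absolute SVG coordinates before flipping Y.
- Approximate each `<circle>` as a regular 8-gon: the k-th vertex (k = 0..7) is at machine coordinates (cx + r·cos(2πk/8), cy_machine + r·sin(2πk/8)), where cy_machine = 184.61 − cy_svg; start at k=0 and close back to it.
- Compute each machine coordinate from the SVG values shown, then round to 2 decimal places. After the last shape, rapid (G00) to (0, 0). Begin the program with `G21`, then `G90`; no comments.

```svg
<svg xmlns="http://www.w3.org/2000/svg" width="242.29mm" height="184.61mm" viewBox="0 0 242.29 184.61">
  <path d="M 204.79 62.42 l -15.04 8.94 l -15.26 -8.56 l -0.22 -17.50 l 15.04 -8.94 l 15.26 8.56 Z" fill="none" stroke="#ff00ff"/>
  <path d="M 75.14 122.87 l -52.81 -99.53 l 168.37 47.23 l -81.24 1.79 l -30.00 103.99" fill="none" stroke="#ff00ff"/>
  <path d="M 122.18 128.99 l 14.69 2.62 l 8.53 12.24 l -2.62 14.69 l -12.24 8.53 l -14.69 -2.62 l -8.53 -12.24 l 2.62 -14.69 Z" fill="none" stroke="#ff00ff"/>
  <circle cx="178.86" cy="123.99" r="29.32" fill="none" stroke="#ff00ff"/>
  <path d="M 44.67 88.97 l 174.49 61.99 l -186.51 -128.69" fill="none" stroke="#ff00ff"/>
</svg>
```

G21
G90
G00 X204.79 Y122.19
M3 S189
G1 X189.75 Y113.25 F2777
G1 X174.49 Y121.81
G1 X174.27 Y139.31
G1 X189.31 Y148.25
G1 X204.57 Y139.69
G1 X204.79 Y122.19
M5
G00 X75.14 Y61.74
M3 S189
G1 X22.33 Y161.27 F2777
G1 X190.70 Y114.04
G1 X109.46 Y112.25
G1 X79.46 Y8.26
M5
G00 X122.18 Y55.62
M3 S189
G1 X136.87 Y53.00 F2777
G1 X145.40 Y40.76
G1 X142.78 Y26.07
G1 X130.54 Y17.54
G1 X115.85 Y20.16
G1 X107.32 Y32.40
G1 X109.94 Y47.09
G1 X122.18 Y55.62
M5
G00 X208.18 Y60.62
M3 S189
G1 X199.59 Y81.35 F2777
G1 X178.86 Y89.94
G1 X158.13 Y81.35
G1 X149.54 Y60.62
G1 X158.13 Y39.89
G1 X178.86 Y31.30
G1 X199.59 Y39.89
G1 X208.18 Y60.62
M5
G00 X44.67 Y95.64
M3 S189
G1 X219.16 Y33.65 F2777
G1 X32.65 Y162.34
M5
G00 X0.00 Y0.00

1 u = 1 mm; y_m = 184.61 − y.

[1] `<path>` regular polygon, #ff00ff→engrave S189 F2777: (204.79,122.19) → (189.75,113.25) → (174.49,121.81) → (174.27,139.31) → (189.31,148.25) → (204.57,139.69) → (204.79,122.19) (closed)

[2] `<path>` open polyline, #ff00ff→engrave S189 F2777: (75.14,61.74) → (22.33,161.27) → (190.70,114.04) → (109.46,112.25) → (79.46,8.26)

[3] `<path>` regular polygon, #ff00ff→engrave S189 F2777: (122.18,55.62) → (136.87,53.00) → (145.40,40.76) → (142.78,26.07) → (130.54,17.54) → (115.85,20.16) → (107.32,32.40) → (109.94,47.09) → (122.18,55.62) (closed)

[4] `<circle>` circle, #ff00ff→engrave S189 F2777: (208.18,60.62) → (199.59,81.35) → (178.86,89.94) → (158.13,81.35) → (149.54,60.62) → (158.13,39.89) → (178.86,31.30) → (199.59,39.89) → (208.18,60.62) (closed)

[5] `<path>` open polyline, #ff00ff→engrave S189 F2777: (44.67,95.64) → (219.16,33.65) → (32.65,162.34)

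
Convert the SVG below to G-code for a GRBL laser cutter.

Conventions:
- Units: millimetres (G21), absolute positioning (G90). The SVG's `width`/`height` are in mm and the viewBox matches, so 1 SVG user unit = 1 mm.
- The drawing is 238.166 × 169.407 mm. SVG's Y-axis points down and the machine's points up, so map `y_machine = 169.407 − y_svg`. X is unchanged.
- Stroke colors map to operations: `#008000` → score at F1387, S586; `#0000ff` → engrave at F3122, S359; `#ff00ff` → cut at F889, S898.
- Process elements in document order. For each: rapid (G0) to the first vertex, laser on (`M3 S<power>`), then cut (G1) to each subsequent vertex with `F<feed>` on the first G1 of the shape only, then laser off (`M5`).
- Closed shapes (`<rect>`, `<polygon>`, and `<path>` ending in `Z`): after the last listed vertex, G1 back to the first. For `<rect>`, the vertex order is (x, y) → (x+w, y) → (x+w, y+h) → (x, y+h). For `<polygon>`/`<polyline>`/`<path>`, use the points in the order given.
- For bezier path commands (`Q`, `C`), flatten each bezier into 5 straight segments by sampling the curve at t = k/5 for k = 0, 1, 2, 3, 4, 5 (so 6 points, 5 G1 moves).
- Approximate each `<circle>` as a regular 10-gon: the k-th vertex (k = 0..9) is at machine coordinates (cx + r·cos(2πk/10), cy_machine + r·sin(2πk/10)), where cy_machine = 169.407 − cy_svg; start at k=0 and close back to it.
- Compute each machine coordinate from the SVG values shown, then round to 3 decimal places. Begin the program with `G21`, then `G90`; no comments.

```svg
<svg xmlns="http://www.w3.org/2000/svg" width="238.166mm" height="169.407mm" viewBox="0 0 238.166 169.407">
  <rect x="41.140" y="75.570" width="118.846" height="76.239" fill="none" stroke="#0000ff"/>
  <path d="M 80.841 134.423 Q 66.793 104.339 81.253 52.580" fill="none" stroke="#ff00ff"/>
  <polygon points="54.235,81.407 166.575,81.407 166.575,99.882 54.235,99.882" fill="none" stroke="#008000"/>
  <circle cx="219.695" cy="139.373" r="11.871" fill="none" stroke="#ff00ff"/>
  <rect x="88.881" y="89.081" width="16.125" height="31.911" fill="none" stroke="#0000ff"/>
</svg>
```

viewBox `0 0 238.166 169.407` with mm width/height → 1 unit = 1 mm. Flip: y_m = 169.407 − y_svg.

**Shape 1** — `<rect>` rectangle, stroke `#0000ff` → engrave (S359, F3122). Machine vertices: (41.140,93.837) → (159.986,93.837) → (159.986,17.598) → (41.140,17.598) → (41.140,93.837). Closed: final G1 returns to the first vertex.

**Shape 2** — `<path>` quadratic bezier, stroke `#ff00ff` → cut (S898, F889). Control points (SVG): P0=(80.841,134.423), P1=(66.793,104.339), P2=(81.253,52.580); sampled at t=k/5. Machine vertices: (80.841,34.984) → (76.362,47.885) → (74.164,62.519) → (74.246,78.888) → (76.609,96.990) → (81.253,116.827). Open path.

**Shape 3** — `<polygon>` rectangle, stroke `#008000` → score (S586, F1387). Machine vertices: (54.235,88.000) → (166.575,88.000) → (166.575,69.525) → (54.235,69.525) → (54.235,88.000). Closed: final G1 returns to the first vertex.

**Shape 4** — `<circle>` circle, stroke `#ff00ff` → cut (S898, F889). Machine vertices: (231.566,30.034) → (229.299,37.012) → (223.363,41.324) → (216.027,41.324) → (210.091,37.012) → (207.824,30.034) → (210.091,23.056) → (216.027,18.744) → (223.363,18.744) → (229.299,23.056) → (231.566,30.034). Closed: final G1 returns to the first vertex.

**Shape 5** — `<rect>` rectangle, stroke `#0000ff` → engrave (S359, F3122). Machine vertices: (88.881,80.326) → (105.006,80.326) → (105.006,48.415) → (88.881,48.415) → (88.881,80.326). Closed: final G1 returns to the first vertex.

G21
G90
G0 X41.140 Y93.837
M3 S359
G1 X159.986 Y93.837 F3122
G1 X159.986 Y17.598
G1 X41.140 Y17.598
G1 X41.140 Y93.837
M5
G0 X80.841 Y34.984
M3 S898
G1 X76.362 Y47.885 F889
G1 X74.164 Y62.519
G1 X74.246 Y78.888
G1 X76.609 Y96.990
G1 X81.253 Y116.827
M5
G0 X54.235 Y88.000
M3 S586
G1 X166.575 Y88.000 F1387
G1 X166.575 Y69.525
G1 X54.235 Y69.525
G1 X54.235 Y88.000
M5
G0 X231.566 Y30.034
M3 S898
G1 X229.299 Y37.012 F889
G1 X223.363 Y41.324
G1 X216.027 Y41.324
G1 X210.091 Y37.012
G1 X207.824 Y30.034
G1 X210.091 Y23.056
G1 X216.027 Y18.744
G1 X223.363 Y18.744
G1 X229.299 Y23.056
G1 X231.566 Y30.034
M5
G0 X88.881 Y80.326
M3 S359
G1 X105.006 Y80.326 F3122
G1 X105.006 Y48.415
G1 X88.881 Y48.415
G1 X88.881 Y80.326
M5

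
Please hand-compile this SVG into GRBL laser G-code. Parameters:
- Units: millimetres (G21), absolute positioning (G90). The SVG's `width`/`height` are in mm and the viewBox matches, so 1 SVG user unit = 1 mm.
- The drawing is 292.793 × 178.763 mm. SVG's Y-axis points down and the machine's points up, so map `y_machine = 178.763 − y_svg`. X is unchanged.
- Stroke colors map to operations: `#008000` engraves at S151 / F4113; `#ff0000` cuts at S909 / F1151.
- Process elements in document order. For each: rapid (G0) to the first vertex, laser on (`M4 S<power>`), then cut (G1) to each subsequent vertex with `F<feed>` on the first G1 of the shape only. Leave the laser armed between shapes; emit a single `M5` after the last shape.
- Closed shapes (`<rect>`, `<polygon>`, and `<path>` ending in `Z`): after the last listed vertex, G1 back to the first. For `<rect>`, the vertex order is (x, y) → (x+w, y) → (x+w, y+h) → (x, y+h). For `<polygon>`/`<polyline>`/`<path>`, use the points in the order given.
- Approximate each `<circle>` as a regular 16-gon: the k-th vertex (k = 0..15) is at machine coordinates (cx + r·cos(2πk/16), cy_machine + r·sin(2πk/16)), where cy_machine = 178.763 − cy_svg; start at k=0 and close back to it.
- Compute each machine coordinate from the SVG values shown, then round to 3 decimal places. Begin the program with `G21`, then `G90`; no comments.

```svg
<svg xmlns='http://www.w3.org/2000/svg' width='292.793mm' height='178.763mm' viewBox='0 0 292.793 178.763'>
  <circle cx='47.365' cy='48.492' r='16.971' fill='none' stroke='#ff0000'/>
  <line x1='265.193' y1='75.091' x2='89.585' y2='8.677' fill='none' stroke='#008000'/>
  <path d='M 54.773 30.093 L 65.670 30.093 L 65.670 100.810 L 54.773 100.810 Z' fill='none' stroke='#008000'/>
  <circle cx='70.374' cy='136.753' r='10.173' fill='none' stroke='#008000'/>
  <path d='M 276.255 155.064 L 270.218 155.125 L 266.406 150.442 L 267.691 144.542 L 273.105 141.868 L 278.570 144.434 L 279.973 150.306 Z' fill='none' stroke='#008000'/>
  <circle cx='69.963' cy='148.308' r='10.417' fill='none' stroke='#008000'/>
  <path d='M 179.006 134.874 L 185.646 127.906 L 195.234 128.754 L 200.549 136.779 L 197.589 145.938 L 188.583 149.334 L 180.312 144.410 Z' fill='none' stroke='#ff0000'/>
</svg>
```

G21
G90
G0 X64.336 Y130.271
M4 S909
G1 X63.044 Y136.766 F1151
G1 X59.365 Y142.271
G1 X53.860 Y145.950
G1 X47.365 Y147.242
G1 X40.870 Y145.950
G1 X35.365 Y142.271
G1 X31.686 Y136.766
G1 X30.394 Y130.271
G1 X31.686 Y123.776
G1 X35.365 Y118.271
G1 X40.870 Y114.592
G1 X47.365 Y113.300
G1 X53.860 Y114.592
G1 X59.365 Y118.271
G1 X63.044 Y123.776
G1 X64.336 Y130.271
G0 X265.193 Y103.672
M4 S151
G1 X89.585 Y170.086 F4113
G0 X54.773 Y148.670
M4 S151
G1 X65.670 Y148.670 F4113
G1 X65.670 Y77.953
G1 X54.773 Y77.953
G1 X54.773 Y148.670
G0 X80.547 Y42.010
M4 S151
G1 X79.773 Y45.903 F4113
G1 X77.567 Y49.203
G1 X74.267 Y51.409
G1 X70.374 Y52.183
G1 X66.481 Y51.409
G1 X63.181 Y49.203
G1 X60.975 Y45.903
G1 X60.201 Y42.010
G1 X60.975 Y38.117
G1 X63.181 Y34.817
G1 X66.481 Y32.611
G1 X70.374 Y31.837
G1 X74.267 Y32.611
G1 X77.567 Y34.817
G1 X79.773 Y38.117
G1 X80.547 Y42.010
G0 X276.255 Y23.699
M4 S151
G1 X270.218 Y23.638 F4113
G1 X266.406 Y28.321
G1 X267.691 Y34.221
G1 X273.105 Y36.895
G1 X278.570 Y34.329
G1 X279.973 Y28.457
G1 X276.255 Y23.699
G0 X80.380 Y30.455
M4 S151
G1 X79.587 Y34.441 F4113
G1 X77.329 Y37.821
G1 X73.949 Y40.079
G1 X69.963 Y40.872
G1 X65.977 Y40.079
G1 X62.597 Y37.821
G1 X60.339 Y34.441
G1 X59.546 Y30.455
G1 X60.339 Y26.469
G1 X62.597 Y23.089
G1 X65.977 Y20.831
G1 X69.963 Y20.038
G1 X73.949 Y20.831
G1 X77.329 Y23.089
G1 X79.587 Y26.469
G1 X80.380 Y30.455
G0 X179.006 Y43.889
M4 S909
G1 X185.646 Y50.857 F1151
G1 X195.234 Y50.009
G1 X200.549 Y41.984
G1 X197.589 Y32.825
G1 X188.583 Y29.429
G1 X180.312 Y34.353
G1 X179.006 Y43.889
M5

1 u = 1 mm; y_m = 178.763 − y.

[1] `<circle>` circle, #ff0000→cut S909 F1151: (64.336,130.271) → (63.044,136.766) → (59.365,142.271) → (53.860,145.950) → (47.365,147.242) → (40.870,145.950) → (35.365,142.271) → (31.686,136.766) → (30.394,130.271) → (31.686,123.776) → (35.365,118.271) → (40.870,114.592) → (47.365,113.300) → (53.860,114.592) → (59.365,118.271) → (63.044,123.776) → (64.336,130.271) (closed)

[2] `<line>` line segment, #008000→engrave S151 F4113: (265.193,103.672) → (89.585,170.086)

[3] `<path>` rectangle, #008000→engrave S151 F4113: (54.773,148.670) → (65.670,148.670) → (65.670,77.953) → (54.773,77.953) → (54.773,148.670) (closed)

[4] `<circle>` circle, #008000→engrave S151 F4113: (80.547,42.010) → (79.773,45.903) → (77.567,49.203) → (74.267,51.409) → (70.374,52.183) → (66.481,51.409) → (63.181,49.203) → (60.975,45.903) → (60.201,42.010) → (60.975,38.117) → (63.181,34.817) → (66.481,32.611) → (70.374,31.837) → (74.267,32.611) → (77.567,34.817) → (79.773,38.117) → (80.547,42.010) (closed)

[5] `<path>` regular polygon, #008000→engrave S151 F4113: (276.255,23.699) → (270.218,23.638) → (266.406,28.321) → (267.691,34.221) → (273.105,36.895) → (278.570,34.329) → (279.973,28.457) → (276.255,23.699) (closed)

[6] `<circle>` circle, #008000→engrave S151 F4113: (80.380,30.455) → (79.587,34.441) → (77.329,37.821) → (73.949,40.079) → (69.963,40.872) → (65.977,40.079) → (62.597,37.821) → (60.339,34.441) → (59.546,30.455) → (60.339,26.469) → (62.597,23.089) → (65.977,20.831) → (69.963,20.038) → (73.949,20.831) → (77.329,23.089) → (79.587,26.469) → (80.380,30.455) (closed)

[7] `<path>` regular polygon, #ff0000→cut S909 F1151: (179.006,43.889) → (185.646,50.857) → (195.234,50.009) → (200.549,41.984) → (197.589,32.825) → (188.583,29.429) → (180.312,34.353) → (179.006,43.889) (closed)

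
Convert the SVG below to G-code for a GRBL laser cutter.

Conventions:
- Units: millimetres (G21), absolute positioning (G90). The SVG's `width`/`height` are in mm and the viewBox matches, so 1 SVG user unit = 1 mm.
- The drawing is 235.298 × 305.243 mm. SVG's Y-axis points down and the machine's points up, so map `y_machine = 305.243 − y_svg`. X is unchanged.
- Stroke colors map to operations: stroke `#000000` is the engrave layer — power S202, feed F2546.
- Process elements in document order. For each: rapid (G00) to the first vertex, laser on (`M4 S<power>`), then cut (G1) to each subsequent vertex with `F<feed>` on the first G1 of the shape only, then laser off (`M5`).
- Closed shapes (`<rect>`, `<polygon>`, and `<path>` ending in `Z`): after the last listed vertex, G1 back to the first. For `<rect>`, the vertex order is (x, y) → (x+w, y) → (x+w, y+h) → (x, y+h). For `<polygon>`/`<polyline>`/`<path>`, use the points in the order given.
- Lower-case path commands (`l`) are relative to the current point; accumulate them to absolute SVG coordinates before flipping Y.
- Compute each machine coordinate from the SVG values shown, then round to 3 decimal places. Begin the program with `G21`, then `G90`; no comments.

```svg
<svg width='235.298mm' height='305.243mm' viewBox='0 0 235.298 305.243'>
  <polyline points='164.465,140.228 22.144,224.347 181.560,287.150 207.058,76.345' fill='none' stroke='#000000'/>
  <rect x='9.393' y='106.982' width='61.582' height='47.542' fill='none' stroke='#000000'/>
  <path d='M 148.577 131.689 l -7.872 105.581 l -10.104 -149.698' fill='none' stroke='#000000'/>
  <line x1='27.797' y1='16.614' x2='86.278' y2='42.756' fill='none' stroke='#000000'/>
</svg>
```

G21
G90
G00 X164.465 Y165.015
M4 S202
G1 X22.144 Y80.896 F2546
G1 X181.560 Y18.093
G1 X207.058 Y228.898
M5
G00 X9.393 Y198.261
M4 S202
G1 X70.975 Y198.261 F2546
G1 X70.975 Y150.719
G1 X9.393 Y150.719
G1 X9.393 Y198.261
M5
G00 X148.577 Y173.554
M4 S202
G1 X140.705 Y67.973 F2546
G1 X130.601 Y217.671
M5
G00 X27.797 Y288.629
M4 S202
G1 X86.278 Y262.487 F2546
M5

Since the viewBox matches the mm dimensions, user units are millimetres directly. The only transform is the Y-flip y_m = 305.243 − y_svg.

Shape 1 is a open polyline drawn with `<polyline>`. Its stroke #000000 means engrave at S202, F2546. After flipping Y the toolpath is (164.465,165.015) → (22.144,80.896) → (181.560,18.093) → (207.058,228.898).

Shape 2 is a rectangle drawn with `<rect>`. Its stroke #000000 means engrave at S202, F2546. After flipping Y the toolpath is (9.393,198.261) → (70.975,198.261) → (70.975,150.719) → (9.393,150.719) → (9.393,198.261), returning to the start.

Shape 3 is a open polyline drawn with `<path>`. Its stroke #000000 means engrave at S202, F2546. After flipping Y the toolpath is (148.577,173.554) → (140.705,67.973) → (130.601,217.671).

Shape 4 is a line segment drawn with `<line>`. Its stroke #000000 means engrave at S202, F2546. After flipping Y the toolpath is (27.797,288.629) → (86.278,262.487).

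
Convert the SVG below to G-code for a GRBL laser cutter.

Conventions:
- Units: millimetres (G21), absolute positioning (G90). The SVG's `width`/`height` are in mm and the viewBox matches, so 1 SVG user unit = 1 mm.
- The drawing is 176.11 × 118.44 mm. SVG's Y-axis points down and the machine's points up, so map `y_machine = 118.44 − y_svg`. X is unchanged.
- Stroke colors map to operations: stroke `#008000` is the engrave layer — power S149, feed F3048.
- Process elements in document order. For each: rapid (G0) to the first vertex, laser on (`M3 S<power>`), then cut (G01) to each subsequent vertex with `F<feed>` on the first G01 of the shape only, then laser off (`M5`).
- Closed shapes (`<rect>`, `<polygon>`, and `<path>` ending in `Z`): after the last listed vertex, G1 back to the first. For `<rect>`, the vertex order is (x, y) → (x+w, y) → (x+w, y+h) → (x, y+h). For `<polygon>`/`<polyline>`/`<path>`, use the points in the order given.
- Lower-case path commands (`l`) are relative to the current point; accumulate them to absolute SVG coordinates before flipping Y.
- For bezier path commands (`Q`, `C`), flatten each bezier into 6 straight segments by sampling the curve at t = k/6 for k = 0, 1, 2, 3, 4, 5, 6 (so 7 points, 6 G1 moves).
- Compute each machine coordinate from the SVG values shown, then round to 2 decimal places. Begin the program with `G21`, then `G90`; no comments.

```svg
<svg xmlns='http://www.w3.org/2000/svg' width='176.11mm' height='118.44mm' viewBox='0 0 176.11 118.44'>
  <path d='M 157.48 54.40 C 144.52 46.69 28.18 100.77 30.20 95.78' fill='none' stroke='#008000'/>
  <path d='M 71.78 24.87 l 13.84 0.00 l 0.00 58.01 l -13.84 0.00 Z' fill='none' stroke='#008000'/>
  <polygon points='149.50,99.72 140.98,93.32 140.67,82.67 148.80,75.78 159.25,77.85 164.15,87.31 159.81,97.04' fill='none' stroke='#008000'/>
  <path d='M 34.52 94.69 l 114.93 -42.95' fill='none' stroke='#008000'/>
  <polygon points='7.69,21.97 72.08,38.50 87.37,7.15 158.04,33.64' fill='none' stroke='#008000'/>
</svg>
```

Since the viewBox matches the mm dimensions, user units are millimetres directly. The only transform is the Y-flip y_m = 118.44 − y_svg.

Shape 1 is a cubic bezier drawn with `<path>`. Its stroke #008000 means engrave at S149, F3048. After flipping Y the toolpath is (157.48,64.04) → (143.41,63.31) → (118.27,55.63) → (88.22,44.37) → (59.42,32.88) → (38.03,24.53) → (30.20,22.66).

Shape 2 is a rectangle drawn with `<path>`. Its stroke #008000 means engrave at S149, F3048. After flipping Y the toolpath is (71.78,93.57) → (85.62,93.57) → (85.62,35.56) → (71.78,35.56) → (71.78,93.57), returning to the start.

Shape 3 is a regular polygon drawn with `<polygon>`. Its stroke #008000 means engrave at S149, F3048. After flipping Y the toolpath is (149.50,18.72) → (140.98,25.12) → (140.67,35.77) → (148.80,42.66) → (159.25,40.59) → (164.15,31.13) → (159.81,21.40) → (149.50,18.72), returning to the start.

Shape 4 is a line segment drawn with `<path>`. Its stroke #008000 means engrave at S149, F3048. After flipping Y the toolpath is (34.52,23.75) → (149.45,66.70).

Shape 5 is a closed polygon drawn with `<polygon>`. Its stroke #008000 means engrave at S149, F3048. After flipping Y the toolpath is (7.69,96.47) → (72.08,79.94) → (87.37,111.29) → (158.04,84.80) → (7.69,96.47), returning to the start.

G21
G90
G0 X157.48 Y64.04
M3 S149
G01 X143.41 Y63.31 F3048
G01 X118.27 Y55.63
G01 X88.22 Y44.37
G01 X59.42 Y32.88
G01 X38.03 Y24.53
G01 X30.20 Y22.66
M5
G0 X71.78 Y93.57
M3 S149
G01 X85.62 Y93.57 F3048
G01 X85.62 Y35.56
G01 X71.78 Y35.56
G01 X71.78 Y93.57
M5
G0 X149.50 Y18.72
M3 S149
G01 X140.98 Y25.12 F3048
G01 X140.67 Y35.77
G01 X148.80 Y42.66
G01 X159.25 Y40.59
G01 X164.15 Y31.13
G01 X159.81 Y21.40
G01 X149.50 Y18.72
M5
G0 X34.52 Y23.75
M3 S149
G01 X149.45 Y66.70 F3048
M5
G0 X7.69 Y96.47
M3 S149
G01 X72.08 Y79.94 F3048
G01 X87.37 Y111.29
G01 X158.04 Y84.80
G01 X7.69 Y96.47
M5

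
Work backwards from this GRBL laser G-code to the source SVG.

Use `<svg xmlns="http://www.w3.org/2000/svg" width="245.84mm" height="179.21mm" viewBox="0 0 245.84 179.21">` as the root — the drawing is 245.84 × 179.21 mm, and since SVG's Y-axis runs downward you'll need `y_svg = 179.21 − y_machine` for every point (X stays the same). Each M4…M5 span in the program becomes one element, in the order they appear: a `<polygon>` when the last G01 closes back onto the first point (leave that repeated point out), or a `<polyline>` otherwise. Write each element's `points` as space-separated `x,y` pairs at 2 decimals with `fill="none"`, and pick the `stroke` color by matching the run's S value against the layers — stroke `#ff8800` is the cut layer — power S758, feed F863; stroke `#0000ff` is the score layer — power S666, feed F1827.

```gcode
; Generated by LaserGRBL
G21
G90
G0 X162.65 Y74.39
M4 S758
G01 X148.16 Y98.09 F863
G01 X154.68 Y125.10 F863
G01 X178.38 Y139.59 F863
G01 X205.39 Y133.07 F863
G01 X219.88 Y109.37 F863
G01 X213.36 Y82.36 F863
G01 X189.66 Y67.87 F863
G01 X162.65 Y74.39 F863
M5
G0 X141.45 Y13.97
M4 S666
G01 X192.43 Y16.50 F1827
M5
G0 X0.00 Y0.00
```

y_svg = 179.21 − y_m.

[1] S758→`#ff8800` (cut); closed run; points: 162.65,104.82 148.16,81.12 154.68,54.11 178.38,39.62 205.39,46.14 219.88,69.84 213.36,96.85 189.66,111.34

[2] S666→`#0000ff` (score); open run; points: 141.45,165.24 192.43,162.71

<svg xmlns="http://www.w3.org/2000/svg" width="245.84mm" height="179.21mm" viewBox="0 0 245.84 179.21">
  <polygon points="162.65,104.82 148.16,81.12 154.68,54.11 178.38,39.62 205.39,46.14 219.88,69.84 213.36,96.85 189.66,111.34" fill="none" stroke="#ff8800"/>
  <polyline points="141.45,165.24 192.43,162.71" fill="none" stroke="#0000ff"/>
</svg>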